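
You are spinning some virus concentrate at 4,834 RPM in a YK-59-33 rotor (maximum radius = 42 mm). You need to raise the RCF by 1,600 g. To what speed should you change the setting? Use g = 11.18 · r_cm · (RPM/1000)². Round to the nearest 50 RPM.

7600 RPM

r = 42 mm = 4.2 cm
Current RCF = 11.18 × 4.2 × (4.834)² = 11.18 × 4.2 × 23.367556 ≈ 1,097.2 × g
Target RCF = 1,097.2 + 1,600 = 2,697.2 × g
(N/1000)² = 2,697.2 / 46.956 = 57.44101
N = 1000 × √57.44101 ≈ 7,579.0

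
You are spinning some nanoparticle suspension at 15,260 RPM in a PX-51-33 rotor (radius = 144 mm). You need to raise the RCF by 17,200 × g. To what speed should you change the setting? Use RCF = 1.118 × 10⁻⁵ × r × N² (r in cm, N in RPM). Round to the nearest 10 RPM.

r = 144 mm = 14.4 cm
Current RCF = 1.118 × 10⁻⁵ × 14.4 × (15260)² = 1.118 × 10⁻⁵ × 14.4 × 232,867,600 ≈ 37,489.8 × g
Target RCF = 37,489.8 + 17,200 = 54,689.8 × g
N² = 54,689.8 / (16.0992 × 10⁻⁵) = 339,705,079
N ≈ √339,705,079 ≈ 18,431.1

≈ 18430 RPM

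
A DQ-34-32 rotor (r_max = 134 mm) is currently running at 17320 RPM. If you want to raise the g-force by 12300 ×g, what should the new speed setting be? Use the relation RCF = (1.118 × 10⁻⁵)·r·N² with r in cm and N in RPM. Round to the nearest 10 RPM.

≈ 19550 RPM

r = 134 mm = 13.4 cm
Current RCF = 1.118 × 10⁻⁵ × 13.4 × (17320)² = 1.118 × 10⁻⁵ × 13.4 × 299,982,400 ≈ 44,941 × g
Target RCF = 44,941 + 12,300 = 57,241 × g
N² = 57,241 / (14.9812 × 10⁻⁵) = 382,085,547
N ≈ √382,085,547 ≈ 19,547.0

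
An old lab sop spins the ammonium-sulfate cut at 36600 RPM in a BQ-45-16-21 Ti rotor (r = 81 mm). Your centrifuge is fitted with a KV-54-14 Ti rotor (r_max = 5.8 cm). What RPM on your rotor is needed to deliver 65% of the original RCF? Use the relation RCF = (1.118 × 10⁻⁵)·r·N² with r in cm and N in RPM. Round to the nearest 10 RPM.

Original rotor: r = 81 mm = 8.1 cm
RCF_original = 1.118 × 10⁻⁵ × 8.1 × (36600)² = 1.118 × 10⁻⁵ × 8.1 × 1,339,560,000 ≈ 121,307.9 × g
Target RCF = 0.65 × 121,307.9 ≈ 78,850.1 × g
78,850.1 = 1.118 × 10⁻⁵ × 5.8 × N²
N² = 78,850.1 / (6.4844 × 10⁻⁵) = 1,215,996,854
N ≈ √1,215,996,854 ≈ 34,871.1

≈ 34870 RPM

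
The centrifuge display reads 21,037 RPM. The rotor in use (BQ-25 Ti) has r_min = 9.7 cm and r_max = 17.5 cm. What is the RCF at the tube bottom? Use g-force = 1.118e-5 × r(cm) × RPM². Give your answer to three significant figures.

86600 g

Use r_max = 17.5 cm.
RCF = 1.118 × 10⁻⁵ × 17.5 × (21037)² = 1.118 × 10⁻⁵ × 17.5 × 442,555,369 ≈ 86,586 × g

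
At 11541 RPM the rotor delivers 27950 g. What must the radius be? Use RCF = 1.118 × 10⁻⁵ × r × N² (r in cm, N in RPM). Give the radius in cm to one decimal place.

27950 = 1.118 × 10⁻⁵ × r × (11541)²
r = 27950 / (1.118 × 10⁻⁵ × 133,194,681) = 27950 / 1489.117 ≈ 18.770 cm

≈ 18.8 cm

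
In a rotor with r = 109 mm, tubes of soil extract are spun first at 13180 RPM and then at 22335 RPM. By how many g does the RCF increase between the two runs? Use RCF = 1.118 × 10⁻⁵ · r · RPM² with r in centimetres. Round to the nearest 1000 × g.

40000 g

r = 109 mm = 10.9 cm
RCF₁ = 1.118 × 10⁻⁵ × 10.9 × (13180)² = 1.118 × 10⁻⁵ × 10.9 × 173,712,400 ≈ 21,168.9 × g
RCF₂ = 1.118 × 10⁻⁵ × 10.9 × (22335)² = 1.118 × 10⁻⁵ × 10.9 × 498,852,225 ≈ 60,791.1 × g
Increase = 60,791.1 − 21,168.9 = 39,622.2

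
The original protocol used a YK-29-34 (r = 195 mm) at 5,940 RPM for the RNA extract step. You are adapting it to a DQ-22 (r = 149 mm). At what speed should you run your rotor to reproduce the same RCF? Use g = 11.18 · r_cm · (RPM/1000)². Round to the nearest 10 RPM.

≈ 6800 RPM

Original rotor: r = 195 mm = 19.5 cm
RCF_original = 11.18 × 19.5 × (5.94)² = 11.18 × 19.5 × 35.2836 ≈ 7,692.2 × g
Your rotor: r = 149 mm = 14.9 cm
7,692.2 = 11.18 × 14.9 × (N/1000)²
(N/1000)² = 7,692.2 / 166.582 = 46.17666
N = 1000 × √46.17666 ≈ 6,795.3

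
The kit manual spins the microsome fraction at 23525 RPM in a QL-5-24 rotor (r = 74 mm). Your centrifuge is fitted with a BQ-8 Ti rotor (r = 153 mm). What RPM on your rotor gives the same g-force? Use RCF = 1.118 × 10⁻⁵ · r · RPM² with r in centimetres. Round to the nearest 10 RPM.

≈ 16360 RPM

Original rotor: r = 74 mm = 7.4 cm
RCF_original = 1.118 × 10⁻⁵ × 7.4 × (23525)² = 1.118 × 10⁻⁵ × 7.4 × 553,425,625 ≈ 45,786 × g
Your rotor: r = 153 mm = 15.3 cm
45,786 = 1.118 × 10⁻⁵ × 15.3 × N²
N² = 45,786 / (17.1054 × 10⁻⁵) = 267,669,859
N ≈ √267,669,859 ≈ 16,360.6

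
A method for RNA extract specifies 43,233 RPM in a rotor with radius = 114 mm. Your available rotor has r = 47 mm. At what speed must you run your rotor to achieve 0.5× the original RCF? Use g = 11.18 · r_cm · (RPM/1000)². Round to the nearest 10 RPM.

≈ 47610 RPM

Original rotor: r = 114 mm = 11.4 cm
RCF_original = 11.18 × 11.4 × (43.233)² = 11.18 × 11.4 × 1,869.092289 ≈ 238,219.6 × g
Target RCF = 0.5 × 238,219.6 ≈ 119,109.8 × g
Your rotor: r = 47 mm = 4.7 cm
119,109.8 = 11.18 × 4.7 × (N/1000)²
(N/1000)² = 119,109.8 / 52.546 = 2266.772
N = 1000 × √2266.772 ≈ 47,610.6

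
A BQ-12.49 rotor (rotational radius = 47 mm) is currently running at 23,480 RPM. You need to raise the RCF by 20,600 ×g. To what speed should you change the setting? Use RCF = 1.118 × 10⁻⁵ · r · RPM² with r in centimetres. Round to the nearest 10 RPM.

N₂ ≈ 30710 RPM

r = 47 mm = 4.7 cm
Current RCF = 1.118 × 10⁻⁵ × 4.7 × (23480)² = 1.118 × 10⁻⁵ × 4.7 × 551,310,400 ≈ 28,969.2 × g
Target RCF = 28,969.2 + 20,600 = 49,569.2 × g
N² = 49,569.2 / (5.2546 × 10⁻⁵) = 943,348,685
N ≈ √943,348,685 ≈ 30,714.0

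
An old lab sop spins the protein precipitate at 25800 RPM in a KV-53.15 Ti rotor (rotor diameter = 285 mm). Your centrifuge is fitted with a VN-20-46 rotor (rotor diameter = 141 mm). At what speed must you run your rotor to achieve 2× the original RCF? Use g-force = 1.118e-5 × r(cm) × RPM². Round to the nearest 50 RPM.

≈ 51850 RPM

Original rotor: r = 285 mm / 2 = 142.5 mm = 14.25 cm
RCF_original = 1.118 × 10⁻⁵ × 14.25 × (25800)² = 1.118 × 10⁻⁵ × 14.25 × 665,640,000 ≈ 106,046.4 × g
Target RCF = 2 × 106,046.4 ≈ 212,092.8 × g
Your rotor: r = 141 mm / 2 = 70.5 mm = 7.05 cm
212,092.8 = 1.118 × 10⁻⁵ × 7.05 × N²
N² = 212,092.8 / (7.8819 × 10⁻⁵) = 2,690,884,178
N ≈ √2,690,884,178 ≈ 51,873.7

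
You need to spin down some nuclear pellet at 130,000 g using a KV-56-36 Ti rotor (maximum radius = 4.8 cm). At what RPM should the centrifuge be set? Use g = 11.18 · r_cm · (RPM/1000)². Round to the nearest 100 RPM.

N ≈ 49200 RPM

130,000 = 11.18 × 4.8 × (N/1000)²
(N/1000)² = 130,000 / 53.664 = 2422.481
N = 1000 × √2422.481 ≈ 49,218.7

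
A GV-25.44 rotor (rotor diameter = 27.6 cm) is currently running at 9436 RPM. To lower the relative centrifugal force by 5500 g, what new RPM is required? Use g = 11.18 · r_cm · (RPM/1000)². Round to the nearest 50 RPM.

N₂ ≈ 7300 RPM

r = 27.6 / 2 = 13.8 cm
Current RCF = 11.18 × 13.8 × (9.436)² = 11.18 × 13.8 × 89.038096 ≈ 13,737.2 × g
Target RCF = 13,737.2 − 5,500 = 8,237.2 × g
(N/1000)² = 8,237.2 / 154.284 = 53.38985
N = 1000 × √53.38985 ≈ 7,306.8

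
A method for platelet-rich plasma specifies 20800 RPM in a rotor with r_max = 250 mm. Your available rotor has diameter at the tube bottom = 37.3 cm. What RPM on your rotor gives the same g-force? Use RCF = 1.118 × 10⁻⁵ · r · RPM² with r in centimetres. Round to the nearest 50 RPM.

Original rotor: r = 250 mm = 25.0 cm
RCF_original = 1.118 × 10⁻⁵ × 25 × (20800)² = 1.118 × 10⁻⁵ × 25 × 432,640,000 ≈ 120,922.9 × g
Your rotor: r = 37.3 / 2 = 18.65 cm
120,922.9 = 1.118 × 10⁻⁵ × 18.65 × N²
N² = 120,922.9 / (20.8507 × 10⁻⁵) = 579,946,477
N ≈ √579,946,477 ≈ 24,082.1

≈ 24100 RPM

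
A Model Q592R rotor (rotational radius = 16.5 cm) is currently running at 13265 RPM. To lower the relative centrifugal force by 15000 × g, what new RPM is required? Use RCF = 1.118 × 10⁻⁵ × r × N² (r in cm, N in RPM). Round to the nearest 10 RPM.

9730 RPM

Current RCF = 1.118 × 10⁻⁵ × 16.5 × (13265)² = 1.118 × 10⁻⁵ × 16.5 × 175,960,225 ≈ 32,459.4 × g
Target RCF = 32,459.4 − 15,000 = 17,459.4 × g
N² = 17,459.4 / (18.447 × 10⁻⁵) = 94,646,284
N ≈ √94,646,284 ≈ 9,728.6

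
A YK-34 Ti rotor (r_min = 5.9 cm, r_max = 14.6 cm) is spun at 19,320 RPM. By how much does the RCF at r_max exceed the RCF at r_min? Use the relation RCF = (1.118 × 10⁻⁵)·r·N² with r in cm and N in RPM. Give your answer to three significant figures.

RCF_max = 1.118 × 10⁻⁵ × 14.6 × (19320)² = 1.118 × 10⁻⁵ × 14.6 × 373,262,400 ≈ 60,926.9 × g
RCF_min = 1.118 × 10⁻⁵ × 5.9 × (19320)² = 1.118 × 10⁻⁵ × 5.9 × 373,262,400 ≈ 24,621.1 × g
ΔRCF = 60,926.9 − 24,621.1 = 36,305.8

≈ 36300 × g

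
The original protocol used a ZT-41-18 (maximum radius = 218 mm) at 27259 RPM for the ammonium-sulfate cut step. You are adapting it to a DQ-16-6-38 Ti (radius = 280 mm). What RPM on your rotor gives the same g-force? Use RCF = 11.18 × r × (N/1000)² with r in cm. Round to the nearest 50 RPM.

Original rotor: r = 218 mm = 21.8 cm
RCF_original = 11.18 × 21.8 × (27.259)² = 11.18 × 21.8 × 743.053081 ≈ 181,099.9 × g
Your rotor: r = 280 mm = 28.0 cm
181,099.9 = 11.18 × 28 × (N/1000)²
(N/1000)² = 181,099.9 / 313.04 = 578.52
N = 1000 × √578.52 ≈ 24,052.4

≈ 24050 RPM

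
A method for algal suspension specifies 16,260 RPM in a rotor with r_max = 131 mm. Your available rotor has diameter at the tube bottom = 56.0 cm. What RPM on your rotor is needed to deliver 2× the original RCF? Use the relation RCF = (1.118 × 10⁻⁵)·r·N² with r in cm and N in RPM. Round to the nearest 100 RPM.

≈ 15700 RPM

Original rotor: r = 131 mm = 13.1 cm
RCF_original = 1.118 × 10⁻⁵ × 13.1 × (16260)² = 1.118 × 10⁻⁵ × 13.1 × 264,387,600 ≈ 38,721.7 × g
Target RCF = 2 × 38,721.7 ≈ 77,443.4 × g
Your rotor: r = 56.0 / 2 = 28 cm
77,443.4 = 1.118 × 10⁻⁵ × 28 × N²
N² = 77,443.4 / (31.304 × 10⁻⁵) = 247,391,388
N ≈ √247,391,388 ≈ 15,728.7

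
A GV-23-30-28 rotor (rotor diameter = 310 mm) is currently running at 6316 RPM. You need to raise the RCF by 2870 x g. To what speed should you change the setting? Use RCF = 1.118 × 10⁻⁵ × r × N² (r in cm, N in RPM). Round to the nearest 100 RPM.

r = 310 mm / 2 = 155 mm = 15.5 cm
Current RCF = 1.118 × 10⁻⁵ × 15.5 × (6316)² = 1.118 × 10⁻⁵ × 15.5 × 39,891,856 ≈ 6,912.9 × g
Target RCF = 6,912.9 + 2,870 = 9,782.9 × g
N² = 9,782.9 / (17.329 × 10⁻⁵) = 56,453,921
N ≈ √56,453,921 ≈ 7,513.6

≈ 7500 RPM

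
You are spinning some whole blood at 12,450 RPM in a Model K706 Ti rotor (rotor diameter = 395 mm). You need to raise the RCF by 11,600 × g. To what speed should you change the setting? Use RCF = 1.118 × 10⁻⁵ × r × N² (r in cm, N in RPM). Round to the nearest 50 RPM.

14400 RPM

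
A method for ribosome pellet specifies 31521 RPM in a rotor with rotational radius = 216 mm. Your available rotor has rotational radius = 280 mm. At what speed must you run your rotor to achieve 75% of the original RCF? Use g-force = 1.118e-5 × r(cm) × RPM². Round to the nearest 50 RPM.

24000 RPM

Original rotor: r = 216 mm = 21.6 cm
RCF = 1.118 × 10⁻⁵ × r × N²
RCF_original = 1.118 × 10⁻⁵ × 21.6 × (31521)² = 1.118 × 10⁻⁵ × 21.6 × 993,573,441 ≈ 239,936.1 × g
Target RCF = 0.75 × 239,936.1 ≈ 179,952.1 × g
Your rotor: r = 280 mm = 28.0 cm
179,952.1 = 1.118 × 10⁻⁵ × 28 × N²
N² = 179,952.1 / (31.304 × 10⁻⁵) = 574,853,373
N ≈ √574,853,373 ≈ 23,976.1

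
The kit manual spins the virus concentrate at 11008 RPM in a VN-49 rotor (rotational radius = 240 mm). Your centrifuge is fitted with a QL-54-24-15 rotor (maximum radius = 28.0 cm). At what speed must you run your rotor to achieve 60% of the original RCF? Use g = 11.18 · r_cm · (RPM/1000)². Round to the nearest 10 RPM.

7890 RPM

Original rotor: r = 240 mm = 24.0 cm
RCF_original = 11.18 × 24 × (11.008)² = 11.18 × 24 × 121.176064 ≈ 32,514 × g
Target RCF = 0.6 × 32,514 ≈ 19,508.4 × g
19,508.4 = 11.18 × 28 × (N/1000)²
(N/1000)² = 19,508.4 / 313.04 = 62.31919
N = 1000 × √62.31919 ≈ 7,894.3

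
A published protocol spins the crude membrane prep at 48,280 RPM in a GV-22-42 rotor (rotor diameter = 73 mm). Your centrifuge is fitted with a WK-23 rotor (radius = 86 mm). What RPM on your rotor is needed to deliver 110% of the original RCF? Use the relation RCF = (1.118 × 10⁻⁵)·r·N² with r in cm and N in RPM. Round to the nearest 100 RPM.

33000 RPM

Original rotor: r = 73 mm / 2 = 36.5 mm = 3.65 cm
RCF_original = 1.118 × 10⁻⁵ × 3.65 × (48280)² = 1.118 × 10⁻⁵ × 3.65 × 2,330,958,400 ≈ 95,119.4 × g
Target RCF = 1.1 × 95,119.4 ≈ 104,631.3 × g
Your rotor: r = 86 mm = 8.6 cm
104,631.3 = 1.118 × 10⁻⁵ × 8.6 × N²
N² = 104,631.3 / (9.6148 × 10⁻⁵) = 1,088,231,684
N ≈ √1,088,231,684 ≈ 32,988.4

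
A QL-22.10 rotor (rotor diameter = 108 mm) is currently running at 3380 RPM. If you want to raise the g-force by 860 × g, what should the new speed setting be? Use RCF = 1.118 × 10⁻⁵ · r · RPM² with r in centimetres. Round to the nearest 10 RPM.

r = 108 mm / 2 = 54 mm = 5.4 cm
Current RCF = 1.118 × 10⁻⁵ × 5.4 × (3380)² = 1.118 × 10⁻⁵ × 5.4 × 11,424,400 ≈ 689.7 × g
Target RCF = 689.7 + 860 = 1,549.7 × g
N² = 1,549.7 / (6.0372 × 10⁻⁵) = 25,669,184
N ≈ √25,669,184 ≈ 5,066.5

5070 RPM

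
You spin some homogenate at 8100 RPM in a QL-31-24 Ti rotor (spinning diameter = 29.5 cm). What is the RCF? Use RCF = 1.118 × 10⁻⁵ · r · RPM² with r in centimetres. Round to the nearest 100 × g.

≈ 10800 ×g

r = 29.5 / 2 = 14.75 cm
RCF = 1.118 × 10⁻⁵ × 14.75 × (8100)² = 1.118 × 10⁻⁵ × 14.75 × 65,610,000 ≈ 10,819.4 × g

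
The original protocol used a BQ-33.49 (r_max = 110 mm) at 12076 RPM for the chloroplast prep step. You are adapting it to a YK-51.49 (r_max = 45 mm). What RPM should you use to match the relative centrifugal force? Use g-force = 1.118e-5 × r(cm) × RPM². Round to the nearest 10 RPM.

Original rotor: r = 110 mm = 11.0 cm
RCF_original = 1.118 × 10⁻⁵ × 11 × (12076)² = 1.118 × 10⁻⁵ × 11 × 145,829,776 ≈ 17,934.1 × g
Your rotor: r = 45 mm = 4.5 cm
17,934.1 = 1.118 × 10⁻⁵ × 4.5 × N²
N² = 17,934.1 / (5.031 × 10⁻⁵) = 356,471,874
N ≈ √356,471,874 ≈ 18,880.5

≈ 18880 RPM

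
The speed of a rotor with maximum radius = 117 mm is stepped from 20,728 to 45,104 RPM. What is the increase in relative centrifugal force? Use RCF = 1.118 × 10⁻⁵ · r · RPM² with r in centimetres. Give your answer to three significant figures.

r = 117 mm = 11.7 cm
RCF₁ = 1.118 × 10⁻⁵ × 11.7 × (20728)² = 1.118 × 10⁻⁵ × 11.7 × 429,649,984 ≈ 56,200.8 × g
RCF₂ = 1.118 × 10⁻⁵ × 11.7 × (45104)² = 1.118 × 10⁻⁵ × 11.7 × 2,034,370,816 ≈ 266,107.9 × g
Increase = 266,107.9 − 56,200.8 = 209,907.1

≈ 210000 g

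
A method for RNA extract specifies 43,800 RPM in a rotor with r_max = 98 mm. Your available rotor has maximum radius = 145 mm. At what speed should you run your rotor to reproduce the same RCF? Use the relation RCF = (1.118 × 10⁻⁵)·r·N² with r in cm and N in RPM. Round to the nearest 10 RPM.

≈ 36010 RPM

Original rotor: r = 98 mm = 9.8 cm
RCF_original = 1.118 × 10⁻⁵ × 9.8 × (43800)² = 1.118 × 10⁻⁵ × 9.8 × 1,918,440,000 ≈ 210,192 × g
Your rotor: r = 145 mm = 14.5 cm
210,192 = 1.118 × 10⁻⁵ × 14.5 × N²
N² = 210,192 / (16.211 × 10⁻⁵) = 1,296,601,073
N ≈ √1,296,601,073 ≈ 36,008.3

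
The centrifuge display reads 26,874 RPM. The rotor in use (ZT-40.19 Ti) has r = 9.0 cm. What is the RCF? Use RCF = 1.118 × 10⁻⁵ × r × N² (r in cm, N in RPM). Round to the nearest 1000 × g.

≈ 73000 × g

RCF = 1.118 × 10⁻⁵ × r × N²
RCF = 1.118 × 10⁻⁵ × 9 × (26874)² = 1.118 × 10⁻⁵ × 9 × 722,211,876 ≈ 72,669 × g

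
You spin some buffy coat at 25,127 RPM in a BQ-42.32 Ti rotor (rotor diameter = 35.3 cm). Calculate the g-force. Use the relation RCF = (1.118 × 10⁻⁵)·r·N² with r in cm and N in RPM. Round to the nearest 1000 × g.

≈ 125000 x g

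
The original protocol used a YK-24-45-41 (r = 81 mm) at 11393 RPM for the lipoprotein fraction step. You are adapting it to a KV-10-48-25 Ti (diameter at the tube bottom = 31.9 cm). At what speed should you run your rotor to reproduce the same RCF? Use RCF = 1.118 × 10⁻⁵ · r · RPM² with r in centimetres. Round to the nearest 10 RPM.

Original rotor: r = 81 mm = 8.1 cm
RCF = 1.118 × 10⁻⁵ × r × N²
RCF_original = 1.118 × 10⁻⁵ × 8.1 × (11393)² = 1.118 × 10⁻⁵ × 8.1 × 129,800,449 ≈ 11,754.5 × g
Your rotor: r = 31.9 / 2 = 15.95 cm
11,754.5 = 1.118 × 10⁻⁵ × 15.95 × N²
N² = 11,754.5 / (17.8321 × 10⁻⁵) = 65,917,643
N ≈ √65,917,643 ≈ 8,119.0

≈ 8120 RPM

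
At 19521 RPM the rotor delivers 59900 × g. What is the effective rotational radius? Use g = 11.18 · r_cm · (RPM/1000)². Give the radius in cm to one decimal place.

≈ 14.1 cm

RCF = 11.18 × r × (N/1000)²
59900 = 11.18 × r × (19.521)²
r = 59900 / (11.18 × 381.069441) = 59900 / 4260.356 ≈ 14.060 cm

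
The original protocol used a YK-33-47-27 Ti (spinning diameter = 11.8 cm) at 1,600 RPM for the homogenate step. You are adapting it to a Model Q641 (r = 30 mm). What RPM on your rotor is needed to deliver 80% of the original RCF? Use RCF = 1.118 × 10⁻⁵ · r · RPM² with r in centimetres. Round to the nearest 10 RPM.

2010 RPM

Original rotor: r = 11.8 / 2 = 5.9 cm
RCF = 1.118 × 10⁻⁵ × r × N²
RCF_original = 1.118 × 10⁻⁵ × 5.9 × (1600)² = 1.118 × 10⁻⁵ × 5.9 × 2,560,000 ≈ 168.9 × g
Target RCF = 0.8 × 168.9 ≈ 135.1 × g
Your rotor: r = 30 mm = 3.0 cm
135.1 = 1.118 × 10⁻⁵ × 3 × N²
N² = 135.1 / (3.354 × 10⁻⁵) = 4,028,026
N ≈ √4,028,026 ≈ 2,007.0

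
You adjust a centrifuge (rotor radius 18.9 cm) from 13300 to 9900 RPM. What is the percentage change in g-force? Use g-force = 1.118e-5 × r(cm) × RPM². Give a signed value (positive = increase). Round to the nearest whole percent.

RCF ∝ N², so the ratio is (9900/13300)² = (0.744361)² = 0.5541.
Change = 0.5541 − 1 = -0.4459 → -44.6%.

-45%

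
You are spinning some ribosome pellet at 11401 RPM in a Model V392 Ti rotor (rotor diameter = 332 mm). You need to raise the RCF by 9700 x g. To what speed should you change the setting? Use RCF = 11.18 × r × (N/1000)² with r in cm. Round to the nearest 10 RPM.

≈ 13500 RPM

r = 332 mm / 2 = 166 mm = 16.6 cm
Current RCF = 11.18 × 16.6 × (11.401)² = 11.18 × 16.6 × 129.982801 ≈ 24,123.2 × g
Target RCF = 24,123.2 + 9,700 = 33,823.2 × g
(N/1000)² = 33,823.2 / 185.588 = 182.2489
N = 1000 × √182.2489 ≈ 13,500.0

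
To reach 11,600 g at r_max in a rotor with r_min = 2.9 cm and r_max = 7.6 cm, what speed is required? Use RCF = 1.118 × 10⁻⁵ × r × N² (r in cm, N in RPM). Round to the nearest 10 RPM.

Use r_max = 7.6 cm.
11,600 = 1.118 × 10⁻⁵ × 7.6 × N²
N² = 11,600 / (8.4968 × 10⁻⁵) = 136,521,985
N ≈ √136,521,985 ≈ 11,684.3

11680 RPM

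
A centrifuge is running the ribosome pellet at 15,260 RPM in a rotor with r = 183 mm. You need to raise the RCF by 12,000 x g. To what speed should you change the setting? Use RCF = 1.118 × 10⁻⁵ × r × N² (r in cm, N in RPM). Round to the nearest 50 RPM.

N₂ ≈ 17050 RPM

r = 183 mm = 18.3 cm
Current RCF = 1.118 × 10⁻⁵ × 18.3 × (15260)² = 1.118 × 10⁻⁵ × 18.3 × 232,867,600 ≈ 47,643.3 × g
Target RCF = 47,643.3 + 12,000 = 59,643.3 × g
N² = 59,643.3 / (20.4594 × 10⁻⁵) = 291,520,279
N ≈ √291,520,279 ≈ 17,074.0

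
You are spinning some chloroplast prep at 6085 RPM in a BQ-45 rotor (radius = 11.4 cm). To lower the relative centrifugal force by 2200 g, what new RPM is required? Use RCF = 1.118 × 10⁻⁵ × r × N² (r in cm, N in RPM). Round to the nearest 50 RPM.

4450 RPM

Current RCF = 1.118 × 10⁻⁵ × 11.4 × (6085)² = 1.118 × 10⁻⁵ × 11.4 × 37,027,225 ≈ 4,719.2 × g
Target RCF = 4,719.2 − 2,200 = 2,519.2 × g
N² = 2,519.2 / (12.7452 × 10⁻⁵) = 19,765,873
N ≈ √19,765,873 ≈ 4,445.9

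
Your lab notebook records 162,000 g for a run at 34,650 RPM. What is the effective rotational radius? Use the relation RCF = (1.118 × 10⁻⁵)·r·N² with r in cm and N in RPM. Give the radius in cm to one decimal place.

≈ 12.1 cm

162000 = 1.118 × 10⁻⁵ × r × (34650)²
r = 162000 / (1.118 × 10⁻⁵ × 1,200,622,500) = 162000 / 13422.96 ≈ 12.069 cm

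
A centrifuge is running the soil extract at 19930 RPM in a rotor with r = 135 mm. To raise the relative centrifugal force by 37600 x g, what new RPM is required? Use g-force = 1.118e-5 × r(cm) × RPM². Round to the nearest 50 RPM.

≈ 25400 RPM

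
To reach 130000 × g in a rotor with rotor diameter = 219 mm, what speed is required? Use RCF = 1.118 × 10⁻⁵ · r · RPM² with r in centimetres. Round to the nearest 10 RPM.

r = 219 mm / 2 = 109.5 mm = 10.95 cm
130,000 = 1.118 × 10⁻⁵ × 10.95 × N²
N² = 130,000 / (12.2421 × 10⁻⁵) = 1,061,909,313
N ≈ √1,061,909,313 ≈ 32,587.0

32590 RPM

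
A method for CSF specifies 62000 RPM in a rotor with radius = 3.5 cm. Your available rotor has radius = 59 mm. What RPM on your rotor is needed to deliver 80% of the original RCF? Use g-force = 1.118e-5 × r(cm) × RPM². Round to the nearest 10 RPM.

RCF_original = 1.118 × 10⁻⁵ × 3.5 × (62000)² = 1.118 × 10⁻⁵ × 3.5 × 3,844,000,000 ≈ 150,415.7 × g
Target RCF = 0.8 × 150,415.7 ≈ 120,332.6 × g
Your rotor: r = 59 mm = 5.9 cm
120,332.6 = 1.118 × 10⁻⁵ × 5.9 × N²
N² = 120,332.6 / (6.5962 × 10⁻⁵) = 1,824,271,550
N ≈ √1,824,271,550 ≈ 42,711.5

42710 RPM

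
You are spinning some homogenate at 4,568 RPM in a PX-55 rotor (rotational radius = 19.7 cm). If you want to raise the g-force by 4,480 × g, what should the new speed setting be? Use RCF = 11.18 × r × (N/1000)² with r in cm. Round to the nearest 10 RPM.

6420 RPM

Current RCF = 11.18 × 19.7 × (4.568)² = 11.18 × 19.7 × 20.866624 ≈ 4,595.8 × g
Target RCF = 4,595.8 + 4,480 = 9,075.8 × g
(N/1000)² = 9,075.8 / 220.246 = 41.20756
N = 1000 × √41.20756 ≈ 6,419.3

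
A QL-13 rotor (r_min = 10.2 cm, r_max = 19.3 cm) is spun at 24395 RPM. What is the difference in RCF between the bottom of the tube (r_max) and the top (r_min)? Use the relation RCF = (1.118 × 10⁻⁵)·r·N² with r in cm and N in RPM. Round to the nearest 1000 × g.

61000 x g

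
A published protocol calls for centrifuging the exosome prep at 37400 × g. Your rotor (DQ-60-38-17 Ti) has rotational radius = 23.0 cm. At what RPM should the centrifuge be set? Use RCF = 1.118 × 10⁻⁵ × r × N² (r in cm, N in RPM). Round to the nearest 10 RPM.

N ≈ 12060 RPM

37,400 = 1.118 × 10⁻⁵ × 23 × N²
N² = 37,400 / (25.714 × 10⁻⁵) = 145,446,061
N ≈ √145,446,061 ≈ 12,060.1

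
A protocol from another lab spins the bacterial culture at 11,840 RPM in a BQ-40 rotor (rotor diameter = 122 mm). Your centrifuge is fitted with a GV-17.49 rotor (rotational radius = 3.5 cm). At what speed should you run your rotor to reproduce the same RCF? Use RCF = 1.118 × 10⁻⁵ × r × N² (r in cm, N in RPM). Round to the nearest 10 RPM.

Original rotor: r = 122 mm / 2 = 61 mm = 6.1 cm
RCF = 1.118 × 10⁻⁵ × r × N²
RCF_original = 1.118 × 10⁻⁵ × 6.1 × (11840)² = 1.118 × 10⁻⁵ × 6.1 × 140,185,600 ≈ 9,560.4 × g
9,560.4 = 1.118 × 10⁻⁵ × 3.5 × N²
N² = 9,560.4 / (3.913 × 10⁻⁵) = 244,324,048
N ≈ √244,324,048 ≈ 15,630.9

≈ 15630 RPM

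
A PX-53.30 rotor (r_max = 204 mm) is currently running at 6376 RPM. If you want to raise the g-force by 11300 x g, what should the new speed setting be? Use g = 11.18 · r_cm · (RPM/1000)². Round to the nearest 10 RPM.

9500 RPM

r = 204 mm = 20.4 cm
Current RCF = 11.18 × 20.4 × (6.376)² = 11.18 × 20.4 × 40.653376 ≈ 9,271.9 × g
Target RCF = 9,271.9 + 11,300 = 20,571.9 × g
(N/1000)² = 20,571.9 / 228.072 = 90.19915
N = 1000 × √90.19915 ≈ 9,497.3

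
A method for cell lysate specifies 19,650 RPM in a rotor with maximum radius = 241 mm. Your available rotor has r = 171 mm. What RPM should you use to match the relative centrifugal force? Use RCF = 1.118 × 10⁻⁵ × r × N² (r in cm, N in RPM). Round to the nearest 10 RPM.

≈ 23330 RPM

Original rotor: r = 241 mm = 24.1 cm
RCF_original = 1.118 × 10⁻⁵ × 24.1 × (19650)² = 1.118 × 10⁻⁵ × 24.1 × 386,122,500 ≈ 104,036.1 × g
Your rotor: r = 171 mm = 17.1 cm
104,036.1 = 1.118 × 10⁻⁵ × 17.1 × N²
N² = 104,036.1 / (19.1178 × 10⁻⁵) = 544,184,477
N ≈ √544,184,477 ≈ 23,327.8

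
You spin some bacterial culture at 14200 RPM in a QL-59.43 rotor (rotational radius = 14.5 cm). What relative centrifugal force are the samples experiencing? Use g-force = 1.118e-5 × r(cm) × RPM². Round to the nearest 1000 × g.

RCF = 1.118 × 10⁻⁵ × r × N²
RCF = 1.118 × 10⁻⁵ × 14.5 × (14200)² = 1.118 × 10⁻⁵ × 14.5 × 201,640,000 ≈ 32,687.9 × g

33000 ×g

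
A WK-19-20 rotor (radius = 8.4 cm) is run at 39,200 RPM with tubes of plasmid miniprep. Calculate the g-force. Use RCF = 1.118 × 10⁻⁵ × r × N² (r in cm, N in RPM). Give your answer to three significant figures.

RCF ≈ 144000 x g

RCF = 1.118 × 10⁻⁵ × 8.4 × (39200)² = 1.118 × 10⁻⁵ × 8.4 × 1,536,640,000 ≈ 144,308.9 × g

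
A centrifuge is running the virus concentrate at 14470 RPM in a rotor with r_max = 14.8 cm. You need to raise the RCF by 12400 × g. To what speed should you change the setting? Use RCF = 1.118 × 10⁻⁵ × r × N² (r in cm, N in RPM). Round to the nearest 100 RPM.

≈ 16900 RPM

Current RCF = 1.118 × 10⁻⁵ × 14.8 × (14470)² = 1.118 × 10⁻⁵ × 14.8 × 209,380,900 ≈ 34,645 × g
Target RCF = 34,645 + 12,400 = 47,045 × g
N² = 47,045 / (16.5464 × 10⁻⁵) = 284,321,665
N ≈ √284,321,665 ≈ 16,861.8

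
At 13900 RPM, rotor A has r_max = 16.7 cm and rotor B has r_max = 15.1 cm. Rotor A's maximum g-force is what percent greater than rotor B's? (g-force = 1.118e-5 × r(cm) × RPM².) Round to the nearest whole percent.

11%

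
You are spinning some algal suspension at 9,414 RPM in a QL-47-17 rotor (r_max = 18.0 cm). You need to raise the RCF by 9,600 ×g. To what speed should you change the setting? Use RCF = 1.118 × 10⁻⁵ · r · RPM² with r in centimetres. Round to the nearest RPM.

Current RCF = 1.118 × 10⁻⁵ × 18 × (9414)² = 1.118 × 10⁻⁵ × 18 × 88,623,396 ≈ 17,834.6 × g
Target RCF = 17,834.6 + 9,600 = 27,434.6 × g
N² = 27,434.6 / (20.124 × 10⁻⁵) = 136,327,768
N ≈ √136,327,768 ≈ 11,675.9

11676 RPM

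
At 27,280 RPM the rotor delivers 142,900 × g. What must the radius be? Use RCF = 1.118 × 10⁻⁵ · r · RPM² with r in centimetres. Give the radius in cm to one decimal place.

≈ 17.2 cm

142900 = 1.118 × 10⁻⁵ × r × (27280)²
r = 142900 / (1.118 × 10⁻⁵ × 744,198,400) = 142900 / 8320.138 ≈ 17.175 cm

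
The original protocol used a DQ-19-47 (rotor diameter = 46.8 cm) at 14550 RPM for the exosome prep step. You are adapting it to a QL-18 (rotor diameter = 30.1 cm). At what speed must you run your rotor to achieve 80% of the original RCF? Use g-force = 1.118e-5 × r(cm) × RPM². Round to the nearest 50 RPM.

≈ 16250 RPM

Original rotor: r = 46.8 / 2 = 23.4 cm
RCF_original = 1.118 × 10⁻⁵ × 23.4 × (14550)² = 1.118 × 10⁻⁵ × 23.4 × 211,702,500 ≈ 55,383.9 × g
Target RCF = 0.8 × 55,383.9 ≈ 44,307.1 × g
Your rotor: r = 30.1 / 2 = 15.05 cm
44,307.1 = 1.118 × 10⁻⁵ × 15.05 × N²
N² = 44,307.1 / (16.8259 × 10⁻⁵) = 263,326,776
N ≈ √263,326,776 ≈ 16,227.3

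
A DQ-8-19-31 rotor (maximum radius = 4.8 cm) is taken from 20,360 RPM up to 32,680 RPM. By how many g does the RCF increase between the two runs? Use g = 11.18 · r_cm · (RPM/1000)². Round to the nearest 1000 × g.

RCF₁ = 11.18 × 4.8 × (20.36)² = 11.18 × 4.8 × 414.5296 ≈ 22,245.3 × g
RCF₂ = 11.18 × 4.8 × (32.68)² = 11.18 × 4.8 × 1,067.9824 ≈ 57,312.2 × g
Increase = 57,312.2 − 22,245.3 = 35,066.9

≈ 35000 g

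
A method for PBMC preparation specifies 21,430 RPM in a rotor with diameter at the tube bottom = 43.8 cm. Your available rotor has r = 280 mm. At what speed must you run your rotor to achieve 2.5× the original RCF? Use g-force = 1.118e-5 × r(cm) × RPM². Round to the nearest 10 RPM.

Original rotor: r = 43.8 / 2 = 21.9 cm
RCF_original = 1.118 × 10⁻⁵ × 21.9 × (21430)² = 1.118 × 10⁻⁵ × 21.9 × 459,244,900 ≈ 112,442.4 × g
Target RCF = 2.5 × 112,442.4 ≈ 281,106 × g
Your rotor: r = 280 mm = 28.0 cm
281,106 = 1.118 × 10⁻⁵ × 28 × N²
N² = 281,106 / (31.304 × 10⁻⁵) = 897,987,478
N ≈ √897,987,478 ≈ 29,966.4

29970 RPM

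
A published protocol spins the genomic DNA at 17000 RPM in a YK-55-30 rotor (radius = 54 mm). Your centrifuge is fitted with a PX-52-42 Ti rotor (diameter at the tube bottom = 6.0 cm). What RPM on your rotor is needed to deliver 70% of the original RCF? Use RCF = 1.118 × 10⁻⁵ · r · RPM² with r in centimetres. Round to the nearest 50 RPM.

19100 RPM

Original rotor: r = 54 mm = 5.4 cm
RCF_original = 1.118 × 10⁻⁵ × 5.4 × (17000)² = 1.118 × 10⁻⁵ × 5.4 × 289,000,000 ≈ 17,447.5 × g
Target RCF = 0.7 × 17,447.5 ≈ 12,213.2 × g
Your rotor: r = 6.0 / 2 = 3 cm
12,213.2 = 1.118 × 10⁻⁵ × 3 × N²
N² = 12,213.2 / (3.354 × 10⁻⁵) = 364,138,342
N ≈ √364,138,342 ≈ 19,082.4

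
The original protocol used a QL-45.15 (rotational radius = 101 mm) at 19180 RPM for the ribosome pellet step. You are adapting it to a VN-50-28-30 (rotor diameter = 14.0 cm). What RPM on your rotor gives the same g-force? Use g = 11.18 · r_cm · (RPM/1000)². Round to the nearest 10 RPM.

Original rotor: r = 101 mm = 10.1 cm
RCF_original = 11.18 × 10.1 × (19.18)² = 11.18 × 10.1 × 367.8724 ≈ 41,539.4 × g
Your rotor: r = 14.0 / 2 = 7 cm
41,539.4 = 11.18 × 7 × (N/1000)²
(N/1000)² = 41,539.4 / 78.26 = 530.7871
N = 1000 × √530.7871 ≈ 23,038.8

≈ 23040 RPM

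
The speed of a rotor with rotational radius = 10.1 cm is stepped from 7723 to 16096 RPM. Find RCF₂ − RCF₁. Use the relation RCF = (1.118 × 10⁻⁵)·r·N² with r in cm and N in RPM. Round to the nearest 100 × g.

22500 × g

RCF₁ = 1.118 × 10⁻⁵ × 10.1 × (7723)² = 1.118 × 10⁻⁵ × 10.1 × 59,644,729 ≈ 6,735 × g
RCF₂ = 1.118 × 10⁻⁵ × 10.1 × (16096)² = 1.118 × 10⁻⁵ × 10.1 × 259,081,216 ≈ 29,254.9 × g
Increase = 29,254.9 − 6,735 = 22,519.9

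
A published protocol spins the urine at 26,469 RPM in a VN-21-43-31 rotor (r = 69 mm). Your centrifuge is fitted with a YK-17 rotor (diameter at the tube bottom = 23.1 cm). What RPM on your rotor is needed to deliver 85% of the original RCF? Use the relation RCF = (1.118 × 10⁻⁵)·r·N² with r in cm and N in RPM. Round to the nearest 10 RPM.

≈ 18860 RPM

Original rotor: r = 69 mm = 6.9 cm
RCF_original = 1.118 × 10⁻⁵ × 6.9 × (26469)² = 1.118 × 10⁻⁵ × 6.9 × 700,607,961 ≈ 54,046.3 × g
Target RCF = 0.85 × 54,046.3 ≈ 45,939.4 × g
Your rotor: r = 23.1 / 2 = 11.55 cm
45,939.4 = 1.118 × 10⁻⁵ × 11.55 × N²
N² = 45,939.4 / (12.9129 × 10⁻⁵) = 355,763,616
N ≈ √355,763,616 ≈ 18,861.7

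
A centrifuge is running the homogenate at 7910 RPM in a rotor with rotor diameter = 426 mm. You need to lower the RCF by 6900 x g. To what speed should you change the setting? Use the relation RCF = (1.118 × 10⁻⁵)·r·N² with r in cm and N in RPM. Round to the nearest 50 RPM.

r = 426 mm / 2 = 213 mm = 21.3 cm
Current RCF = 1.118 × 10⁻⁵ × 21.3 × (7910)² = 1.118 × 10⁻⁵ × 21.3 × 62,568,100 ≈ 14,899.6 × g
Target RCF = 14,899.6 − 6,900 = 7,999.6 × g
N² = 7,999.6 / (23.8134 × 10⁻⁵) = 33,592,851
N ≈ √33,592,851 ≈ 5,795.9

≈ 5800 RPM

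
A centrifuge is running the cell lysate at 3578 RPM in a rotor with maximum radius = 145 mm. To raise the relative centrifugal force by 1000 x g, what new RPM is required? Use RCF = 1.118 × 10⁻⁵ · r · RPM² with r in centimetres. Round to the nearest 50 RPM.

4350 RPM

r = 145 mm = 14.5 cm
Current RCF = 1.118 × 10⁻⁵ × 14.5 × (3578)² = 1.118 × 10⁻⁵ × 14.5 × 12,802,084 ≈ 2,075.3 × g
Target RCF = 2,075.3 + 1,000 = 3,075.3 × g
N² = 3,075.3 / (16.211 × 10⁻⁵) = 18,970,452
N ≈ √18,970,452 ≈ 4,355.5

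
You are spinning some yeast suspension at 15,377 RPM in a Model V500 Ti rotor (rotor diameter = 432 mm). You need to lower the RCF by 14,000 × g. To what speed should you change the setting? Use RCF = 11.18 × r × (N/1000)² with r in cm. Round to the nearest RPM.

r = 432 mm / 2 = 216 mm = 21.6 cm
Current RCF = 11.18 × 21.6 × (15.377)² = 11.18 × 21.6 × 236.452129 ≈ 57,100.4 × g
Target RCF = 57,100.4 − 14,000 = 43,100.4 × g
(N/1000)² = 43,100.4 / 241.488 = 178.4784
N = 1000 × √178.4784 ≈ 13,359.6

N₂ ≈ 13360 RPM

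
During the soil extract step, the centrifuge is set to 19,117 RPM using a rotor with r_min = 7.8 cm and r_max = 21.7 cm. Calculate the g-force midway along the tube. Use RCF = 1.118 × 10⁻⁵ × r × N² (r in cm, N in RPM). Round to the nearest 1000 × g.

≈ 60000 g

r_avg = (7.8 + 21.7) / 2 = 14.75 cm
RCF = 1.118 × 10⁻⁵ × 14.75 × (19117)² = 1.118 × 10⁻⁵ × 14.75 × 365,459,689 ≈ 60,266.1 × g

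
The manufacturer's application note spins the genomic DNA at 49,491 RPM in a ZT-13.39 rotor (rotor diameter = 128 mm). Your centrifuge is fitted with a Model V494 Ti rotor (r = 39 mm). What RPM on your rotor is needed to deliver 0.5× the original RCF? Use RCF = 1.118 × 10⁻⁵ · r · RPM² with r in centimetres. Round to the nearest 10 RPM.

Original rotor: r = 128 mm / 2 = 64 mm = 6.4 cm
RCF_original = 1.118 × 10⁻⁵ × 6.4 × (49491)² = 1.118 × 10⁻⁵ × 6.4 × 2,449,359,081 ≈ 175,256.5 × g
Target RCF = 0.5 × 175,256.5 ≈ 87,628.2 × g
Your rotor: r = 39 mm = 3.9 cm
87,628.2 = 1.118 × 10⁻⁵ × 3.9 × N²
N² = 87,628.2 / (4.3602 × 10⁻⁵) = 2,009,728,912
N ≈ √2,009,728,912 ≈ 44,830.0

≈ 44830 RPM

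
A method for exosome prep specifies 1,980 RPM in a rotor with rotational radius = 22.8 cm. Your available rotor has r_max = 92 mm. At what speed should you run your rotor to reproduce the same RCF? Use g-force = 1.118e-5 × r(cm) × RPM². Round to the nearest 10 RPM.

3120 RPM

RCF = 1.118 × 10⁻⁵ × r × N²
RCF_original = 1.118 × 10⁻⁵ × 22.8 × (1980)² = 1.118 × 10⁻⁵ × 22.8 × 3,920,400 ≈ 999.3 × g
Your rotor: r = 92 mm = 9.2 cm
999.3 = 1.118 × 10⁻⁵ × 9.2 × N²
N² = 999.3 / (10.2856 × 10⁻⁵) = 9,715,525
N ≈ √9,715,525 ≈ 3,117.0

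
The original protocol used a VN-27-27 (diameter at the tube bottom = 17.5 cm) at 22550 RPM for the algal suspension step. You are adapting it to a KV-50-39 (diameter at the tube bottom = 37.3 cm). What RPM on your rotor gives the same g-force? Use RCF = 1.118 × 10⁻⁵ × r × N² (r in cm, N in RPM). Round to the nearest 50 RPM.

Original rotor: r = 17.5 / 2 = 8.75 cm
RCF_original = 1.118 × 10⁻⁵ × 8.75 × (22550)² = 1.118 × 10⁻⁵ × 8.75 × 508,502,500 ≈ 49,744.3 × g
Your rotor: r = 37.3 / 2 = 18.65 cm
49,744.3 = 1.118 × 10⁻⁵ × 18.65 × N²
N² = 49,744.3 / (20.8507 × 10⁻⁵) = 238,573,765
N ≈ √238,573,765 ≈ 15,445.8

15450 RPM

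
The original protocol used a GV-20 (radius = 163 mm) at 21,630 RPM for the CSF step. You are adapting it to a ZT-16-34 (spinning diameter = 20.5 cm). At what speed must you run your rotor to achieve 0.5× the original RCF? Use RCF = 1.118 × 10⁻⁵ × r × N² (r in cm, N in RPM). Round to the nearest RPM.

≈ 19287 RPM

Original rotor: r = 163 mm = 16.3 cm
RCF_original = 1.118 × 10⁻⁵ × 16.3 × (21630)² = 1.118 × 10⁻⁵ × 16.3 × 467,856,900 ≈ 85,259.4 × g
Target RCF = 0.5 × 85,259.4 ≈ 42,629.7 × g
Your rotor: r = 20.5 / 2 = 10.25 cm
42,629.7 = 1.118 × 10⁻⁵ × 10.25 × N²
N² = 42,629.7 / (11.4595 × 10⁻⁵) = 372,003,141
N ≈ √372,003,141 ≈ 19,287.4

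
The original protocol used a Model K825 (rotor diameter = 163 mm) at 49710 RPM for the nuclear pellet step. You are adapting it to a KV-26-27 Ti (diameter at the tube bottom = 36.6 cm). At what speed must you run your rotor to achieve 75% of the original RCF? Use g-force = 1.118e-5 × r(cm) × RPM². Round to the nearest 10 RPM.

28730 RPM

Original rotor: r = 163 mm / 2 = 81.5 mm = 8.15 cm
RCF = 1.118 × 10⁻⁵ × r × N²
RCF_original = 1.118 × 10⁻⁵ × 8.15 × (49710)² = 1.118 × 10⁻⁵ × 8.15 × 2,471,084,100 ≈ 225,157.8 × g
Target RCF = 0.75 × 225,157.8 ≈ 168,868.3 × g
Your rotor: r = 36.6 / 2 = 18.3 cm
168,868.3 = 1.118 × 10⁻⁵ × 18.3 × N²
N² = 168,868.3 / (20.4594 × 10⁻⁵) = 825,382,465
N ≈ √825,382,465 ≈ 28,729.5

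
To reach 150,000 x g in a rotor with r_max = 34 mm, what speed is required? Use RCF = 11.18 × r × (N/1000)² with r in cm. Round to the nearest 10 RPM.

N ≈ 62820 RPM

r = 34 mm = 3.4 cm
RCF = 11.18 × r × (N/1000)²
150,000 = 11.18 × 3.4 × (N/1000)²
(N/1000)² = 150,000 / 38.012 = 3946.122
N = 1000 × √3946.122 ≈ 62,818.2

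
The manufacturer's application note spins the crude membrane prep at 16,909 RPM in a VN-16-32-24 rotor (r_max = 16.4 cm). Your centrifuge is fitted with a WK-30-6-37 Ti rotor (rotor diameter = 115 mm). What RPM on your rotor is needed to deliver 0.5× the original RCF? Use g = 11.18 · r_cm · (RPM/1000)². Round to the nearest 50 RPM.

≈ 20200 RPM

RCF_original = 11.18 × 16.4 × (16.909)² = 11.18 × 16.4 × 285.914281 ≈ 52,423 × g
Target RCF = 0.5 × 52,423 ≈ 26,211.5 × g
Your rotor: r = 115 mm / 2 = 57.5 mm = 5.75 cm
26,211.5 = 11.18 × 5.75 × (N/1000)²
(N/1000)² = 26,211.5 / 64.285 = 407.739
N = 1000 × √407.739 ≈ 20,192.5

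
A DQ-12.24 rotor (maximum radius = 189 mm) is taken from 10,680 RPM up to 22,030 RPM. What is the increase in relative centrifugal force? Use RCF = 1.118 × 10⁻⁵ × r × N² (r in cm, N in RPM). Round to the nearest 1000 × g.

78000 g

r = 189 mm = 18.9 cm
RCF₁ = 1.118 × 10⁻⁵ × 18.9 × (10680)² = 1.118 × 10⁻⁵ × 18.9 × 114,062,400 ≈ 24,101.6 × g
RCF₂ = 1.118 × 10⁻⁵ × 18.9 × (22030)² = 1.118 × 10⁻⁵ × 18.9 × 485,320,900 ≈ 102,549.3 × g
Increase = 102,549.3 − 24,101.6 = 78,447.7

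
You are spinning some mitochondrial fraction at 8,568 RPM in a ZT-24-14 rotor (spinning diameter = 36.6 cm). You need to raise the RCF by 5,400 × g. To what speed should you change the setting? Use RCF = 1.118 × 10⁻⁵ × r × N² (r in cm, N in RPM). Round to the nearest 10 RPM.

r = 36.6 / 2 = 18.3 cm
Current RCF = 1.118 × 10⁻⁵ × 18.3 × (8568)² = 1.118 × 10⁻⁵ × 18.3 × 73,410,624 ≈ 15,019.4 × g
Target RCF = 15,019.4 + 5,400 = 20,419.4 × g
N² = 20,419.4 / (20.4594 × 10⁻⁵) = 99,804,491
N ≈ √99,804,491 ≈ 9,990.2

9990 RPM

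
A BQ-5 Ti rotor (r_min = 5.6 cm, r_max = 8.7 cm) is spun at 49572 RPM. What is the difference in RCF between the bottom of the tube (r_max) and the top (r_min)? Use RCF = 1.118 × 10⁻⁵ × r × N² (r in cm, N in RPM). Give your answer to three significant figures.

RCF_max = 1.118 × 10⁻⁵ × 8.7 × (49572)² = 1.118 × 10⁻⁵ × 8.7 × 2,457,383,184 ≈ 239,019.8 × g
RCF_min = 1.118 × 10⁻⁵ × 5.6 × (49572)² = 1.118 × 10⁻⁵ × 5.6 × 2,457,383,184 ≈ 153,851.8 × g
ΔRCF = 239,019.8 − 153,851.8 = 85,168

≈ 85200 × g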